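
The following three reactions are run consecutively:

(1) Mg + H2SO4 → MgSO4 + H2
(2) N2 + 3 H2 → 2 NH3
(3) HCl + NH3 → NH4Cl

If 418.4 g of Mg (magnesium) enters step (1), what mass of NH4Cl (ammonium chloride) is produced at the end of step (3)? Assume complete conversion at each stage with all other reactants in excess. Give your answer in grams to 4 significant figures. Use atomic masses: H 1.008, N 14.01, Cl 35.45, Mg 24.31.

613.8 g

M(Mg) = 24.31 g/mol.
M(NH4Cl) = 14.01 + 4(1.008) + 35.45 = 53.492 g/mol.
n(Mg) = 418.4 / 24.31 = 17.211 mol.
Reaction (1): Mg→H2 ratio 1:1 ⇒ n(H2) = 17.211 mol.
Reaction (2): H2→NH3 ratio 3:2 ⇒ n(NH3) = 11.474 mol.
Reaction (3): NH3→NH4Cl ratio 1:1 ⇒ n(NH4Cl) = 11.474 mol.
Mass of NH4Cl = 11.474 × 53.492 = 613.77 g.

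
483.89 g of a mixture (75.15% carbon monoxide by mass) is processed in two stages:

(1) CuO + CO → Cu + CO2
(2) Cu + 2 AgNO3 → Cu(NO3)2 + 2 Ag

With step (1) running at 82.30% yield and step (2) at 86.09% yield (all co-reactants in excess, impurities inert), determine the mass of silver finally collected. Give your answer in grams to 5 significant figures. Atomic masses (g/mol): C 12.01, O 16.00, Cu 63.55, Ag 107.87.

Pure CO = 483.89 × 0.7515 = 363.643 g.
M(CO) = 12.01 + 16.00 = 28.01 g/mol.
M(Ag) = 107.87 g/mol.
n(CO) = 363.643 / 28.01 = 12.9826 mol.
Step 1 (CO:Cu = 1:1): theoretical n(Cu) = 12.9826 mol; at 82.30% yield, n(Cu) = 10.6847 mol.
Step 2 (Cu:Ag = 1:2): theoretical n(Ag) = 21.3694 mol, so theoretical mass = 21.3694 × 107.87 = 2305.12 g.
At 86.09% yield, actual mass of Ag = 2305.12 × 0.8609 = 1984.48 g.

1984.5 g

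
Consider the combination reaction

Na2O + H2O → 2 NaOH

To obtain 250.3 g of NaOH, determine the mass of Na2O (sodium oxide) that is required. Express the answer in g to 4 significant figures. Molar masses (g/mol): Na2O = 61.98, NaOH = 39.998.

193.9 g

n(NaOH) = 250.30 g / 39.998 g/mol = 6.2578 mol.
From the equation the NaOH:Na2O mole ratio is 2:1, so n(Na2O) = 6.2578 × 1/2 = 3.1289 mol.
Mass of Na2O = 3.1289 mol × 61.98 g/mol = 193.93 g.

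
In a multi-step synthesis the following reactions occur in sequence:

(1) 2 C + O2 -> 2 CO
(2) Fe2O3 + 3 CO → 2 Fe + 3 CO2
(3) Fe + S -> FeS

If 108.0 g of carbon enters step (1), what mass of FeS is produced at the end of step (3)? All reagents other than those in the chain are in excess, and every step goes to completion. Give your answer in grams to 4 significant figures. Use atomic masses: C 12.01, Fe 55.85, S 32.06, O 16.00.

M(C) = 12.01 g/mol.
M(FeS) = 55.85 + 32.06 = 87.91 g/mol.
n(C) = 108.0 / 12.01 = 8.9925 mol.
Reaction (1): C→CO ratio 2:2 ⇒ n(CO) = 8.9925 mol.
Reaction (2): CO→Fe ratio 3:2 ⇒ n(Fe) = 5.9950 mol.
Reaction (3): Fe→FeS ratio 1:1 ⇒ n(FeS) = 5.9950 mol.
Mass of FeS = 5.9950 × 87.91 = 527.02 g.

527.0 g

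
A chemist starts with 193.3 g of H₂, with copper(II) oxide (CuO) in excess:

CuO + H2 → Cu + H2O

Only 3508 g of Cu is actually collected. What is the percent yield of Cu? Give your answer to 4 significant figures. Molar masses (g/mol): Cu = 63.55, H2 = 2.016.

n(H2) = 193.30 g / 2.016 g/mol = 95.883 mol.
From the equation the H2:Cu mole ratio is 1:1, so n(Cu) = 95.883 × 1/1 = 95.883 mol.
Mass of Cu = 95.883 mol × 63.55 g/mol = 6093.4 g.
This is the theoretical yield. Percent yield = 3508 g / 6093.4 g × 100% = 57.571%.

57.57 %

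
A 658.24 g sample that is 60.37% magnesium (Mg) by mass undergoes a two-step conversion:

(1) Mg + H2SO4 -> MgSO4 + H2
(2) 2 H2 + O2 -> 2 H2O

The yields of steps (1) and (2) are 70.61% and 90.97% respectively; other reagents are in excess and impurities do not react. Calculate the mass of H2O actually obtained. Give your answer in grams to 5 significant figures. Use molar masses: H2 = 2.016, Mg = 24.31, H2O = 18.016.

Pure Mg = 658.24 × 0.6037 = 397.379 g.
n(Mg) = 397.379 / 24.31 = 16.3463 mol.
Step 1 (Mg:H2 = 1:1): theoretical n(H2) = 16.3463 mol; at 70.61% yield, n(H2) = 11.5421 mol.
Step 2 (H2:H2O = 2:2): theoretical n(H2O) = 11.5421 mol, so theoretical mass = 11.5421 × 18.016 = 207.943 g.
At 90.97% yield, actual mass of H2O = 207.943 × 0.9097 = 189.166 g.

189.17 g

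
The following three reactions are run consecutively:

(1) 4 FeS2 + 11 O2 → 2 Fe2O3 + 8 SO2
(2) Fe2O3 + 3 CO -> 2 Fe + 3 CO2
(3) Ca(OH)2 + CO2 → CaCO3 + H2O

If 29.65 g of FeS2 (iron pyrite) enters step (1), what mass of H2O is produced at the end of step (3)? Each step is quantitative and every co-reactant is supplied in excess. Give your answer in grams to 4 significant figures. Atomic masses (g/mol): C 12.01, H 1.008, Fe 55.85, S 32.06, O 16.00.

M(FeS2) = 55.85 + 2(32.06) = 119.97 g/mol.
M(H2O) = 2(1.008) + 16.00 = 18.016 g/mol.
n(FeS2) = 29.65 / 119.97 = 0.24715 mol.
Reaction (1): FeS2→Fe2O3 ratio 4:2 ⇒ n(Fe2O3) = 0.12357 mol.
Reaction (2): Fe2O3→CO2 ratio 1:3 ⇒ n(CO2) = 0.37072 mol.
Reaction (3): CO2→H2O ratio 1:1 ⇒ n(H2O) = 0.37072 mol.
Mass of H2O = 0.37072 × 18.016 = 6.6788 g.

6.679 g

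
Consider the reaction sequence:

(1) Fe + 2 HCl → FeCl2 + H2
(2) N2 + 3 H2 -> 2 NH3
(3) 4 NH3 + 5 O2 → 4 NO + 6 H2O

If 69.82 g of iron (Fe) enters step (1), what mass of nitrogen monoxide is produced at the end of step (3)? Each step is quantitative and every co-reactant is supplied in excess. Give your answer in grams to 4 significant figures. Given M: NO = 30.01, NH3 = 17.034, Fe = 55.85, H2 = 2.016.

n(Fe) = 69.82 / 55.85 = 1.2501 mol.
Reaction (1): Fe→H2 ratio 1:1 ⇒ n(H2) = 1.2501 mol.
Reaction (2): H2→NH3 ratio 3:2 ⇒ n(NH3) = 0.83342 mol.
Reaction (3): NH3→NO ratio 4:4 ⇒ n(NO) = 0.83342 mol.
Mass of NO = 0.83342 × 30.01 = 25.011 g.

25.01 g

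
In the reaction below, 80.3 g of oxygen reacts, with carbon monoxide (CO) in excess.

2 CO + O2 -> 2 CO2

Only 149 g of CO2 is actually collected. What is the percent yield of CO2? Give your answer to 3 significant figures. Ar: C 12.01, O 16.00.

67.5 %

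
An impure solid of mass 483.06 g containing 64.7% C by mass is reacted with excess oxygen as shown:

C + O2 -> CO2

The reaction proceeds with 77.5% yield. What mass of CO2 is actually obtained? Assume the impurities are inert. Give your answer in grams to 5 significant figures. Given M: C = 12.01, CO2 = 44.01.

887.60 g

Pure C available = 483.06 g × 0.647 = 312.540 g.
n(C) = 312.540 g / 12.01 g/mol = 26.0233 mol.
From the equation the C:CO2 mole ratio is 1:1, so n(CO2) = 26.0233 × 1/1 = 26.0233 mol.
Mass of CO2 = 26.0233 mol × 44.01 g/mol = 1145.29 g.
Actual mass collected = 1145.29 g × 0.775 = 887.596 g.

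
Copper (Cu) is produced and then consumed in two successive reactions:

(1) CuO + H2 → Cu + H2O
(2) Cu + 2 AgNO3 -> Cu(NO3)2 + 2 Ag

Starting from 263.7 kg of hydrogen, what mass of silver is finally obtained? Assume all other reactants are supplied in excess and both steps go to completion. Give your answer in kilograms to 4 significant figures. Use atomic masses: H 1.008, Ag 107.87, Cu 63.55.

28220 kg

M(H2) = 2(1.008) = 2.016 g/mol.
M(Ag) = 107.87 g/mol.
263.7 kg = 263700 g.
n(H2) = 263700 / 2.016 = 130800 mol.
Step 1 gives a 1:1 ratio of H2 to Cu, so n(Cu) = 130800 mol.
In step 2 the Cu:Ag ratio is 1:2, so n(Ag) = 261610 mol.
Mass of Ag = 261610 × 107.87 = 2.8220 × 10^7 g = 28220 kg.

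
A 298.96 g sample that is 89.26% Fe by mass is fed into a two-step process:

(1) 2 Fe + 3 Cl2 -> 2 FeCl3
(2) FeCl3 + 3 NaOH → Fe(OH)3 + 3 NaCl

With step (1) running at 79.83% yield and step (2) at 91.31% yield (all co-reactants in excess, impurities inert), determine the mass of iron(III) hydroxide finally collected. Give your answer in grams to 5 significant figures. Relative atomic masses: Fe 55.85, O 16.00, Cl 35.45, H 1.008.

Pure Fe = 298.96 × 0.8926 = 266.852 g.
M(Fe) = 55.85 g/mol.
M(Fe(OH)3) = 55.85 + 3(16.00) + 3(1.008) = 106.874 g/mol.
n(Fe) = 266.852 / 55.85 = 4.77801 mol.
Step 1 (Fe:FeCl3 = 2:2): theoretical n(FeCl3) = 4.77801 mol; at 79.83% yield, n(FeCl3) = 3.81428 mol.
Step 2 (FeCl3:Fe(OH)3 = 1:1): theoretical n(Fe(OH)3) = 3.81428 mol, so theoretical mass = 3.81428 × 106.874 = 407.648 g.
At 91.31% yield, actual mass of Fe(OH)3 = 407.648 × 0.9131 = 372.223 g.

372.22 g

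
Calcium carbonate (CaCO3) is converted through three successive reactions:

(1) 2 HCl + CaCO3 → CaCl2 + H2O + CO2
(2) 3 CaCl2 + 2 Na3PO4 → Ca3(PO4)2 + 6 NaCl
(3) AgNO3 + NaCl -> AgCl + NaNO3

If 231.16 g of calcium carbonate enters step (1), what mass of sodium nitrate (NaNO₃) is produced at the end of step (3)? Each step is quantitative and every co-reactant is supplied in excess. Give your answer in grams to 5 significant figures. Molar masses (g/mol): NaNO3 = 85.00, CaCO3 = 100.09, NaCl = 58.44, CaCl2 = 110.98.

n(CaCO3) = 231.16 / 100.09 = 2.30952 mol.
Reaction (1): CaCO3→CaCl2 ratio 1:1 ⇒ n(CaCl2) = 2.30952 mol.
Reaction (2): CaCl2→NaCl ratio 3:6 ⇒ n(NaCl) = 4.61904 mol.
Reaction (3): NaCl→NaNO3 ratio 1:1 ⇒ n(NaNO3) = 4.61904 mol.
Mass of NaNO3 = 4.61904 × 85.00 = 392.619 g.

392.62 g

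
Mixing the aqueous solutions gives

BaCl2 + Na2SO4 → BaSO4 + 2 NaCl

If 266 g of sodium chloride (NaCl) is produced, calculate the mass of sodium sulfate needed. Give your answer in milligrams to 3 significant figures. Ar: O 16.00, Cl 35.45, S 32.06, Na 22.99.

323000 mg

M(NaCl) = 22.99 + 35.45 = 58.44 g/mol.
M(Na2SO4) = 2(22.99) + 32.06 + 4(16.00) = 142.04 g/mol.
n(NaCl) = 266.0 g / 58.44 g/mol = 4.552 mol.
From the equation the NaCl:Na2SO4 mole ratio is 2:1, so n(Na2SO4) = 4.552 × 1/2 = 2.276 mol.
Mass of Na2SO4 = 2.276 mol × 142.04 g/mol = 323.3 g.
Converting to mg: 323.3 g = 323000 mg.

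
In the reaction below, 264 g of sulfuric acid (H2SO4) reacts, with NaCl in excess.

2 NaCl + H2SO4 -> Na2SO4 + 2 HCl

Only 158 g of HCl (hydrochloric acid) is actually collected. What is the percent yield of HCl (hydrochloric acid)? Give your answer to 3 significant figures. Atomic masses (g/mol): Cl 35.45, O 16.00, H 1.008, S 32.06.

M(H2SO4) = 2(1.008) + 32.06 + 4(16.00) = 98.076 g/mol.
M(HCl) = 1.008 + 35.45 = 36.458 g/mol.
n(H2SO4) = 264.0 g / 98.076 g/mol = 2.692 mol.
From the equation the H2SO4:HCl mole ratio is 1:2, so n(HCl) = 2.692 × 2/1 = 5.384 mol.
Mass of HCl = 5.384 mol × 36.458 g/mol = 196.3 g.
This is the theoretical yield. Percent yield = 158 g / 196.3 g × 100% = 80.50%.

80.5 %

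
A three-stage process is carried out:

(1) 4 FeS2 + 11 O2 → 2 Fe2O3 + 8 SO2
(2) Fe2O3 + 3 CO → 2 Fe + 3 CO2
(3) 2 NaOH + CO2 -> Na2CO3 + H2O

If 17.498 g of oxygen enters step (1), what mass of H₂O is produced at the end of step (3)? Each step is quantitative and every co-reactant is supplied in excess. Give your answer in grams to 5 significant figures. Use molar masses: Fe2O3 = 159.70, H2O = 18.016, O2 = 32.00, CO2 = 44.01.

5.3735 g

n(O2) = 17.498 / 32.00 = 0.546813 mol.
Reaction (1): O2→Fe2O3 ratio 11:2 ⇒ n(Fe2O3) = 0.0994205 mol.
Reaction (2): Fe2O3→CO2 ratio 1:3 ⇒ n(CO2) = 0.298261 mol.
Reaction (3): CO2→H2O ratio 1:1 ⇒ n(H2O) = 0.298261 mol.
Mass of H2O = 0.298261 × 18.016 = 5.37348 g.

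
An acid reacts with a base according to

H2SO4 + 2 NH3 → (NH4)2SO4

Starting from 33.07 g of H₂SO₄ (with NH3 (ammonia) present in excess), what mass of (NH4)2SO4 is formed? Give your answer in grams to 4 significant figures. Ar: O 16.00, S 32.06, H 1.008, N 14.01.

44.56 g

M(H2SO4) = 2(1.008) + 32.06 + 4(16.00) = 98.076 g/mol.
M((NH4)2SO4) = 2(14.01) + 8(1.008) + 32.06 + 4(16.00) = 132.144 g/mol.
n(H2SO4) = 33.070 g / 98.076 g/mol = 0.33719 mol.
From the equation the H2SO4:(NH4)2SO4 mole ratio is 1:1, so n((NH4)2SO4) = 0.33719 × 1/1 = 0.33719 mol.
Mass of (NH4)2SO4 = 0.33719 mol × 132.144 g/mol = 44.557 g.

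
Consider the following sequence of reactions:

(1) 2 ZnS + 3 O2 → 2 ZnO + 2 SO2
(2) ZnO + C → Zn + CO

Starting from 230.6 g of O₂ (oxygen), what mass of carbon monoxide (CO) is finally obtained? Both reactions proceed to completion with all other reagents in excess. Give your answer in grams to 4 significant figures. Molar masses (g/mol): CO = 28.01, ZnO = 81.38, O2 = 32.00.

n(O2) = 230.60 / 32.00 = 7.2062 mol.
Step 1 gives a 3:2 ratio of O2 to ZnO, so n(ZnO) = 4.8042 mol.
In step 2 the ZnO:CO ratio is 1:1, so n(CO) = 4.8042 mol.
Mass of CO = 4.8042 × 28.01 = 134.56 g.

134.6 g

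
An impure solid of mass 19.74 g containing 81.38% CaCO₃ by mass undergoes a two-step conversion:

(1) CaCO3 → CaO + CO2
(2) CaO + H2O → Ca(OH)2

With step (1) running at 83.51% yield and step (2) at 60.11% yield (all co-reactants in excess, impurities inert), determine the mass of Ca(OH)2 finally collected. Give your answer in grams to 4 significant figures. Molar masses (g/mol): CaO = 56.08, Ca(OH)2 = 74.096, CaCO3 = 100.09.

Pure CaCO3 = 19.74 × 0.8138 = 16.064 g.
n(CaCO3) = 16.064 / 100.09 = 0.16050 mol.
Step 1 (CaCO3:CaO = 1:1): theoretical n(CaO) = 0.16050 mol; at 83.51% yield, n(CaO) = 0.13403 mol.
Step 2 (CaO:Ca(OH)2 = 1:1): theoretical n(Ca(OH)2) = 0.13403 mol, so theoretical mass = 0.13403 × 74.096 = 9.9313 g.
At 60.11% yield, actual mass of Ca(OH)2 = 9.9313 × 0.6011 = 5.9697 g.

5.970 g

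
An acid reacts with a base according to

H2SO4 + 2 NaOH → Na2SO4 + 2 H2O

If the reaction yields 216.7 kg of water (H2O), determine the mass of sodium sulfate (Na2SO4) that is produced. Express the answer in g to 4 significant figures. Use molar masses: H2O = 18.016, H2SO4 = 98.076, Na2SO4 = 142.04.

854200 g

Convert: 216.7 kg = 216700 g.
n(H2O) = 216700 g / 18.016 g/mol = 12028 mol.
From the equation the H2O:Na2SO4 mole ratio is 2:1, so n(Na2SO4) = 12028 × 1/2 = 6014.1 mol.
Mass of Na2SO4 = 6014.1 mol × 142.04 g/mol = 854240 g.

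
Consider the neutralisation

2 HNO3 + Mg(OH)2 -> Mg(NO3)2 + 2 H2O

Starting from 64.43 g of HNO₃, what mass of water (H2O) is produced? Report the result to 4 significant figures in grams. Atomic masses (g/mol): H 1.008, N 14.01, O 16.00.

M(HNO3) = 1.008 + 14.01 + 3(16.00) = 63.018 g/mol.
M(H2O) = 2(1.008) + 16.00 = 18.016 g/mol.
n(HNO3) = 64.430 g / 63.018 g/mol = 1.0224 mol.
From the equation the HNO3:H2O mole ratio is 2:2, so n(H2O) = 1.0224 × 2/2 = 1.0224 mol.
Mass of H2O = 1.0224 mol × 18.016 g/mol = 18.420 g.

18.42 g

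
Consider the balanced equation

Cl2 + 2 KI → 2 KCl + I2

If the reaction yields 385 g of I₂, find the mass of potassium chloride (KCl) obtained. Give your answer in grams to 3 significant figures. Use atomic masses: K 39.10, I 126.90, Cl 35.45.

M(I2) = 2(126.90) = 253.80 g/mol.
M(KCl) = 39.10 + 35.45 = 74.55 g/mol.
n(I2) = 385.0 g / 253.80 g/mol = 1.517 mol.
From the equation the I2:KCl mole ratio is 1:2, so n(KCl) = 1.517 × 2/1 = 3.034 mol.
Mass of KCl = 3.034 mol × 74.55 g/mol = 226.2 g.

226 g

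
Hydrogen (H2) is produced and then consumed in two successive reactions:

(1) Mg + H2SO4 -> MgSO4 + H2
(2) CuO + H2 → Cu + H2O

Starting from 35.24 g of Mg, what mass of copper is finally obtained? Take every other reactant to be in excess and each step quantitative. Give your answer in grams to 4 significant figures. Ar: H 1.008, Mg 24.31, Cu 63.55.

M(Mg) = 24.31 g/mol.
M(Cu) = 63.55 g/mol.
n(Mg) = 35.240 / 24.31 = 1.4496 mol.
Step 1 gives a 1:1 ratio of Mg to H2, so n(H2) = 1.4496 mol.
In step 2 the H2:Cu ratio is 1:1, so n(Cu) = 1.4496 mol.
Mass of Cu = 1.4496 × 63.55 = 92.123 g.

92.12 g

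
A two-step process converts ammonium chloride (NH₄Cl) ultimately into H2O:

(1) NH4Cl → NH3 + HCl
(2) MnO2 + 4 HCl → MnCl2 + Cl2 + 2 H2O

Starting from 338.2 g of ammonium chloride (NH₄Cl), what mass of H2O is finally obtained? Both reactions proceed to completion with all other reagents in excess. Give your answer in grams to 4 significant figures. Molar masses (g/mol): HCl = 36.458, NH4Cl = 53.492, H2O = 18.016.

n(NH4Cl) = 338.20 / 53.492 = 6.3224 mol.
Step 1 gives a 1:1 ratio of NH4Cl to HCl, so n(HCl) = 6.3224 mol.
In step 2 the HCl:H2O ratio is 4:2, so n(H2O) = 3.1612 mol.
Mass of H2O = 3.1612 × 18.016 = 56.953 g.

56.95 g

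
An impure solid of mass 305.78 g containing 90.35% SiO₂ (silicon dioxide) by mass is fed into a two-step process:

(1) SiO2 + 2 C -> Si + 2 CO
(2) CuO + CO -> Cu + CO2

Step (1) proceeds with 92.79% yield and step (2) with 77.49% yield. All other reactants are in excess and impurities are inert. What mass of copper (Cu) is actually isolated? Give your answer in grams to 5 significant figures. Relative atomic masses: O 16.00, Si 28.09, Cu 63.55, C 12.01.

Pure SiO2 = 305.78 × 0.9035 = 276.272 g.
M(SiO2) = 28.09 + 2(16.00) = 60.09 g/mol.
M(Cu) = 63.55 g/mol.
n(SiO2) = 276.272 / 60.09 = 4.59764 mol.
Step 1 (SiO2:CO = 1:2): theoretical n(CO) = 9.19528 mol; at 92.79% yield, n(CO) = 8.53230 mol.
Step 2 (CO:Cu = 1:1): theoretical n(Cu) = 8.53230 mol, so theoretical mass = 8.53230 × 63.55 = 542.228 g.
At 77.49% yield, actual mass of Cu = 542.228 × 0.7749 = 420.172 g.

420.17 g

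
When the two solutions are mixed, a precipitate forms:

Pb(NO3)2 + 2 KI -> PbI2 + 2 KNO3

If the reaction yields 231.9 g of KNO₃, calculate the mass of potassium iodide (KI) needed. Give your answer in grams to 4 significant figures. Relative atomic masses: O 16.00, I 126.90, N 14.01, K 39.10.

M(KNO3) = 39.10 + 14.01 + 3(16.00) = 101.11 g/mol.
M(KI) = 39.10 + 126.90 = 166.00 g/mol.
n(KNO3) = 231.90 g / 101.11 g/mol = 2.2935 mol.
From the equation the KNO3:KI mole ratio is 2:2, so n(KI) = 2.2935 × 2/2 = 2.2935 mol.
Mass of KI = 2.2935 mol × 166.00 g/mol = 380.73 g.

380.7 g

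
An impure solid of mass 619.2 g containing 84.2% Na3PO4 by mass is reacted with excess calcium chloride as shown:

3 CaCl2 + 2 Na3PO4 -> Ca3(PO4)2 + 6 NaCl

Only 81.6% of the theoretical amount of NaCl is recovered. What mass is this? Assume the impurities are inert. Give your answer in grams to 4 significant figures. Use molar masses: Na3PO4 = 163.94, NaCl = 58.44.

455.0 g

Pure Na3PO4 available = 619.2 g × 0.842 = 521.37 g.
n(Na3PO4) = 521.37 g / 163.94 g/mol = 3.1802 mol.
From the equation the Na3PO4:NaCl mole ratio is 2:6, so n(NaCl) = 3.1802 × 6/2 = 9.5407 mol.
Mass of NaCl = 9.5407 mol × 58.44 g/mol = 557.56 g.
Actual mass collected = 557.56 g × 0.816 = 454.97 g.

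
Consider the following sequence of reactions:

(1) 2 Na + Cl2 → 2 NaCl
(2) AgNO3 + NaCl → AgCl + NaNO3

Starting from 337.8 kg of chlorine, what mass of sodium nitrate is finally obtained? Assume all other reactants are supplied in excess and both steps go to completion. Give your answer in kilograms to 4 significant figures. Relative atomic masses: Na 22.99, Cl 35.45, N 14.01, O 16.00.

M(Cl2) = 2(35.45) = 70.90 g/mol.
M(NaNO3) = 22.99 + 14.01 + 3(16.00) = 85.00 g/mol.
337.8 kg = 337800 g.
n(Cl2) = 337800 / 70.90 = 4764.5 mol.
Step 1 gives a 1:2 ratio of Cl2 to NaCl, so n(NaCl) = 9528.9 mol.
In step 2 the NaCl:NaNO3 ratio is 1:1, so n(NaNO3) = 9528.9 mol.
Mass of NaNO3 = 9528.9 × 85.00 = 809960 g = 810.0 kg.

810.0 kg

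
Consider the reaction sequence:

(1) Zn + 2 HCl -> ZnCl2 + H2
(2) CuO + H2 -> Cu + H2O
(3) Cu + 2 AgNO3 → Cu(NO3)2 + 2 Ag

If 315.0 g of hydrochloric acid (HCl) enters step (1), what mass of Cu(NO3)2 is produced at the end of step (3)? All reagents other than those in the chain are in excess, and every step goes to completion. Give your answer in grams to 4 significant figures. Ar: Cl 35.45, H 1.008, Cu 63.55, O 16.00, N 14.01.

810.3 g

M(HCl) = 1.008 + 35.45 = 36.458 g/mol.
M(Cu(NO3)2) = 63.55 + 2(14.01) + 6(16.00) = 187.57 g/mol.
n(HCl) = 315.0 / 36.458 = 8.6401 mol.
Reaction (1): HCl→H2 ratio 2:1 ⇒ n(H2) = 4.3200 mol.
Reaction (2): H2→Cu ratio 1:1 ⇒ n(Cu) = 4.3200 mol.
Reaction (3): Cu→Cu(NO3)2 ratio 1:1 ⇒ n(Cu(NO3)2) = 4.3200 mol.
Mass of Cu(NO3)2 = 4.3200 × 187.57 = 810.31 g.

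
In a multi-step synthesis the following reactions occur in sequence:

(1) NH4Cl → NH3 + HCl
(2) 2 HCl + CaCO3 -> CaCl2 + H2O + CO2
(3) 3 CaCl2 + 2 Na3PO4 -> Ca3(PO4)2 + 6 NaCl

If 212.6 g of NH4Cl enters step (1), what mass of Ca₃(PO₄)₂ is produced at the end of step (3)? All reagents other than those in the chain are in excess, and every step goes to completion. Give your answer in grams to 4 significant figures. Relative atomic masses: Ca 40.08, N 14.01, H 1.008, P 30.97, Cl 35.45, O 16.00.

205.5 g

M(NH4Cl) = 14.01 + 4(1.008) + 35.45 = 53.492 g/mol.
M(Ca3(PO4)2) = 3(40.08) + 2(30.97) + 8(16.00) = 310.18 g/mol.
n(NH4Cl) = 212.6 / 53.492 = 3.9744 mol.
Reaction (1): NH4Cl→HCl ratio 1:1 ⇒ n(HCl) = 3.9744 mol.
Reaction (2): HCl→CaCl2 ratio 2:1 ⇒ n(CaCl2) = 1.9872 mol.
Reaction (3): CaCl2→Ca3(PO4)2 ratio 3:1 ⇒ n(Ca3(PO4)2) = 0.66240 mol.
Mass of Ca3(PO4)2 = 0.66240 × 310.18 = 205.46 g.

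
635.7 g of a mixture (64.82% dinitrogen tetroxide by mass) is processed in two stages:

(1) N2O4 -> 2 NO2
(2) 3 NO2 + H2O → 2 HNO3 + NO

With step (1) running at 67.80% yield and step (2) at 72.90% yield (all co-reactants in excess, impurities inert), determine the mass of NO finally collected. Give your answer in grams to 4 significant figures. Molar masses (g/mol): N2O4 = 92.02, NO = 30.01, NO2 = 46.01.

44.28 g

Pure N2O4 = 635.7 × 0.6482 = 412.06 g.
n(N2O4) = 412.06 / 92.02 = 4.4779 mol.
Step 1 (N2O4:NO2 = 1:2): theoretical n(NO2) = 8.9559 mol; at 67.80% yield, n(NO2) = 6.0721 mol.
Step 2 (NO2:NO = 3:1): theoretical n(NO) = 2.0240 mol, so theoretical mass = 2.0240 × 30.01 = 60.741 g.
At 72.90% yield, actual mass of NO = 60.741 × 0.7290 = 44.280 g.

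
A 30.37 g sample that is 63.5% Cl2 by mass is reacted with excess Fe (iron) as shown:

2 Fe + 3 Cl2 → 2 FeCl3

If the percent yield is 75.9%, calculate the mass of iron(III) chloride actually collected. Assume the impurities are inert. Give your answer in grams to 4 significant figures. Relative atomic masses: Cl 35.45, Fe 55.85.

Pure Cl2 available = 30.37 g × 0.635 = 19.285 g.
M(Cl2) = 2(35.45) = 70.90 g/mol.
M(FeCl3) = 55.85 + 3(35.45) = 162.20 g/mol.
n(Cl2) = 19.285 g / 70.90 g/mol = 0.27200 mol.
From the equation the Cl2:FeCl3 mole ratio is 3:2, so n(FeCl3) = 0.27200 × 2/3 = 0.18133 mol.
Mass of FeCl3 = 0.18133 mol × 162.20 g/mol = 29.412 g.
Actual mass collected = 29.412 g × 0.759 = 22.324 g.

22.32 g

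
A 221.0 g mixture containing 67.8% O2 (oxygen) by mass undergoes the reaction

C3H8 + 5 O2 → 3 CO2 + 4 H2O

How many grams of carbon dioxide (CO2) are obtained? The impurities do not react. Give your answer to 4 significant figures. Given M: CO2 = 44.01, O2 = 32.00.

123.6 g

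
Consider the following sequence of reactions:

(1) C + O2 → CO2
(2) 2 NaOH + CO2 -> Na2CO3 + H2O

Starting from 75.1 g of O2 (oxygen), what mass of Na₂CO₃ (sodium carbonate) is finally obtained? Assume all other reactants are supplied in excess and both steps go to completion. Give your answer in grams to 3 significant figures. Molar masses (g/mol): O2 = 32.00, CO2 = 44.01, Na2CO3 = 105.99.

n(O2) = 75.10 / 32.00 = 2.347 mol.
Step 1 gives a 1:1 ratio of O2 to CO2, so n(CO2) = 2.347 mol.
In step 2 the CO2:Na2CO3 ratio is 1:1, so n(Na2CO3) = 2.347 mol.
Mass of Na2CO3 = 2.347 × 105.99 = 248.7 g.

249 g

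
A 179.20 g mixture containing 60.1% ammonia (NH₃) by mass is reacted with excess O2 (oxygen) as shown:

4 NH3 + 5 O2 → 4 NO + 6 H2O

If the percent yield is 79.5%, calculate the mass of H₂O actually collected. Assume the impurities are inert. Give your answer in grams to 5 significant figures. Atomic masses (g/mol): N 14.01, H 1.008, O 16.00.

135.84 g

Pure NH3 available = 179.20 g × 0.601 = 107.699 g.
M(NH3) = 14.01 + 3(1.008) = 17.034 g/mol.
M(H2O) = 2(1.008) + 16.00 = 18.016 g/mol.
n(NH3) = 107.699 g / 17.034 g/mol = 6.32260 mol.
From the equation the NH3:H2O mole ratio is 4:6, so n(H2O) = 6.32260 × 6/4 = 9.48390 mol.
Mass of H2O = 9.48390 mol × 18.016 g/mol = 170.862 g.
Actual mass collected = 170.862 g × 0.795 = 135.835 g.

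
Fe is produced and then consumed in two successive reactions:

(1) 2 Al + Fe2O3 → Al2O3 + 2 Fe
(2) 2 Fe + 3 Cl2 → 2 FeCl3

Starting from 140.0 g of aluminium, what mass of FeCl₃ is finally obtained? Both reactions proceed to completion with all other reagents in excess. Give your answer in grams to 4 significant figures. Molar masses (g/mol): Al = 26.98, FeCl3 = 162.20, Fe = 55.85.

841.7 g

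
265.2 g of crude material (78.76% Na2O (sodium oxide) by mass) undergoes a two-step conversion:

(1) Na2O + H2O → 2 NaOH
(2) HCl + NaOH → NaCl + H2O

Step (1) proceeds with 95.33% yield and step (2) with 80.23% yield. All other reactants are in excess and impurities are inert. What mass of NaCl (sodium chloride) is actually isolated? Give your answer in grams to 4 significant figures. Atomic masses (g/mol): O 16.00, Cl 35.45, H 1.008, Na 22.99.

301.3 g

Pure Na2O = 265.2 × 0.7876 = 208.87 g.
M(Na2O) = 2(22.99) + 16.00 = 61.98 g/mol.
M(NaCl) = 22.99 + 35.45 = 58.44 g/mol.
n(Na2O) = 208.87 / 61.98 = 3.3700 mol.
Step 1 (Na2O:NaOH = 1:2): theoretical n(NaOH) = 6.7400 mol; at 95.33% yield, n(NaOH) = 6.4252 mol.
Step 2 (NaOH:NaCl = 1:1): theoretical n(NaCl) = 6.4252 mol, so theoretical mass = 6.4252 × 58.44 = 375.49 g.
At 80.23% yield, actual mass of NaCl = 375.49 × 0.8023 = 301.25 g.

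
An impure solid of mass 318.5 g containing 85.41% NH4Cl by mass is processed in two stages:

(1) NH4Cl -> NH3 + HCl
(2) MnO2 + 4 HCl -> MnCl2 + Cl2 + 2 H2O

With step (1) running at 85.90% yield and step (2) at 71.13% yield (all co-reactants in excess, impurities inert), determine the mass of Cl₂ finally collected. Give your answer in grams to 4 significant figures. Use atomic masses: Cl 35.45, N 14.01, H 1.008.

55.08 g

Pure NH4Cl = 318.5 × 0.8541 = 272.03 g.
M(NH4Cl) = 14.01 + 4(1.008) + 35.45 = 53.492 g/mol.
M(Cl2) = 2(35.45) = 70.90 g/mol.
n(NH4Cl) = 272.03 / 53.492 = 5.0854 mol.
Step 1 (NH4Cl:HCl = 1:1): theoretical n(HCl) = 5.0854 mol; at 85.90% yield, n(HCl) = 4.3684 mol.
Step 2 (HCl:Cl2 = 4:1): theoretical n(Cl2) = 1.0921 mol, so theoretical mass = 1.0921 × 70.90 = 77.430 g.
At 71.13% yield, actual mass of Cl2 = 77.430 × 0.7113 = 55.076 g.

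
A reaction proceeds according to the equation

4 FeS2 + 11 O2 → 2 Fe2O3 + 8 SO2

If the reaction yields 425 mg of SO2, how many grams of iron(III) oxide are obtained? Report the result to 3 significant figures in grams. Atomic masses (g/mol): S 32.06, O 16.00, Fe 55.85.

0.265 g

M(SO2) = 32.06 + 2(16.00) = 64.06 g/mol.
M(Fe2O3) = 2(55.85) + 3(16.00) = 159.70 g/mol.
Convert: 425 mg = 0.4250 g.
n(SO2) = 0.4250 g / 64.06 g/mol = 0.006634 mol.
From the equation the SO2:Fe2O3 mole ratio is 8:2, so n(Fe2O3) = 0.006634 × 2/8 = 0.001659 mol.
Mass of Fe2O3 = 0.001659 mol × 159.70 g/mol = 0.2649 g.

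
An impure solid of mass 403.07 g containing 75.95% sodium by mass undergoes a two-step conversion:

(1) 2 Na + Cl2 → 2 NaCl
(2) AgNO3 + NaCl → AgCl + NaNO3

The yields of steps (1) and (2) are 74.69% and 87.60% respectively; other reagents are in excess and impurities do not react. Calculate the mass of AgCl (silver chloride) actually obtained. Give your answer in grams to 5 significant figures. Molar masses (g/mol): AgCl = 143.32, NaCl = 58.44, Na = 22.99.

1248.7 g

Pure Na = 403.07 × 0.7595 = 306.132 g.
n(Na) = 306.132 / 22.99 = 13.3159 mol.
Step 1 (Na:NaCl = 2:2): theoretical n(NaCl) = 13.3159 mol; at 74.69% yield, n(NaCl) = 9.94562 mol.
Step 2 (NaCl:AgCl = 1:1): theoretical n(AgCl) = 9.94562 mol, so theoretical mass = 9.94562 × 143.32 = 1425.41 g.
At 87.60% yield, actual mass of AgCl = 1425.41 × 0.8760 = 1248.66 g.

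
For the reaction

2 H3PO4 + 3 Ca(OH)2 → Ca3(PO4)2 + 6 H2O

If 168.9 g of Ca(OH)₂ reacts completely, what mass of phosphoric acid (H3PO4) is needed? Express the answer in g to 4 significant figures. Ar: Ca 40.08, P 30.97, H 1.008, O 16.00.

148.9 g

M(Ca(OH)2) = 40.08 + 2(16.00) + 2(1.008) = 74.096 g/mol.
M(H3PO4) = 3(1.008) + 30.97 + 4(16.00) = 97.994 g/mol.
n(Ca(OH)2) = 168.90 g / 74.096 g/mol = 2.2795 mol.
From the equation the Ca(OH)2:H3PO4 mole ratio is 3:2, so n(H3PO4) = 2.2795 × 2/3 = 1.5197 mol.
Mass of H3PO4 = 1.5197 mol × 97.994 g/mol = 148.92 g.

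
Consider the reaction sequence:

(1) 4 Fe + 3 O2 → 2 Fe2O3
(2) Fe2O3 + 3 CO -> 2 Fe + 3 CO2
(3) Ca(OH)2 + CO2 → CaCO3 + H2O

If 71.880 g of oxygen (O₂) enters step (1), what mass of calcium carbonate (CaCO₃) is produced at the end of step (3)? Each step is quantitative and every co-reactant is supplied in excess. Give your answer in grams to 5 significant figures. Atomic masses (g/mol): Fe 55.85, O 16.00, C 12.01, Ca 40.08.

449.65 g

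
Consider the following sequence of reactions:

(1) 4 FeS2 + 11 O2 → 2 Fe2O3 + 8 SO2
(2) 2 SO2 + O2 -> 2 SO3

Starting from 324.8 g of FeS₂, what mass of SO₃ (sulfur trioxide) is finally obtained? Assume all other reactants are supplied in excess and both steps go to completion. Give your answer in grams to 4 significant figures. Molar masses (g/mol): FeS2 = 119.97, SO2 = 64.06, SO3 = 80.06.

433.5 g

n(FeS2) = 324.80 / 119.97 = 2.7073 mol.
Step 1 gives a 4:8 ratio of FeS2 to SO2, so n(SO2) = 5.4147 mol.
In step 2 the SO2:SO3 ratio is 2:2, so n(SO3) = 5.4147 mol.
Mass of SO3 = 5.4147 × 80.06 = 433.50 g.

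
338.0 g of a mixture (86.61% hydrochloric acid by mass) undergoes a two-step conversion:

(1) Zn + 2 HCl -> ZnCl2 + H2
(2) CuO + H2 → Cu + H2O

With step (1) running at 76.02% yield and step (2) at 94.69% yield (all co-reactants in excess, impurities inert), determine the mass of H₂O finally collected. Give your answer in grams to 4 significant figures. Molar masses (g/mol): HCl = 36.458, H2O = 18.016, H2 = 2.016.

Pure HCl = 338.0 × 0.8661 = 292.74 g.
n(HCl) = 292.74 / 36.458 = 8.0296 mol.
Step 1 (HCl:H2 = 2:1): theoretical n(H2) = 4.0148 mol; at 76.02% yield, n(H2) = 3.0520 mol.
Step 2 (H2:H2O = 1:1): theoretical n(H2O) = 3.0520 mol, so theoretical mass = 3.0520 × 18.016 = 54.985 g.
At 94.69% yield, actual mass of H2O = 54.985 × 0.9469 = 52.066 g.

52.07 g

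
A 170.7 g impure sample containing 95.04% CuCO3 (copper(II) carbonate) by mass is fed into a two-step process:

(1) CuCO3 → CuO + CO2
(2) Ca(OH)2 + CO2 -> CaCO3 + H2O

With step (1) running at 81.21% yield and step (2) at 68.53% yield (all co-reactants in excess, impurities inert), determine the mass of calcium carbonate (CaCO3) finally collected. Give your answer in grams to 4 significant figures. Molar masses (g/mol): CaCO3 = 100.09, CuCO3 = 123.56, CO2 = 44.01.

Pure CuCO3 = 170.7 × 0.9504 = 162.23 g.
n(CuCO3) = 162.23 / 123.56 = 1.3130 mol.
Step 1 (CuCO3:CO2 = 1:1): theoretical n(CO2) = 1.3130 mol; at 81.21% yield, n(CO2) = 1.0663 mol.
Step 2 (CO2:CaCO3 = 1:1): theoretical n(CaCO3) = 1.0663 mol, so theoretical mass = 1.0663 × 100.09 = 106.72 g.
At 68.53% yield, actual mass of CaCO3 = 106.72 × 0.6853 = 73.138 g.

73.14 g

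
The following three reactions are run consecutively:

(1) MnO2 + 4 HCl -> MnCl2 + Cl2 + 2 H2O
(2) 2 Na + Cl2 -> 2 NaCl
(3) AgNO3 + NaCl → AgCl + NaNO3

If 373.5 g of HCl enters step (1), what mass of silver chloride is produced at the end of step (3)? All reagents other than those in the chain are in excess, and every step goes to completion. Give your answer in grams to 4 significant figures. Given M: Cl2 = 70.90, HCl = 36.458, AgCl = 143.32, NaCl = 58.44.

734.1 g

n(HCl) = 373.5 / 36.458 = 10.245 mol.
Reaction (1): HCl→Cl2 ratio 4:1 ⇒ n(Cl2) = 2.5612 mol.
Reaction (2): Cl2→NaCl ratio 1:2 ⇒ n(NaCl) = 5.1223 mol.
Reaction (3): NaCl→AgCl ratio 1:1 ⇒ n(AgCl) = 5.1223 mol.
Mass of AgCl = 5.1223 × 143.32 = 734.13 g.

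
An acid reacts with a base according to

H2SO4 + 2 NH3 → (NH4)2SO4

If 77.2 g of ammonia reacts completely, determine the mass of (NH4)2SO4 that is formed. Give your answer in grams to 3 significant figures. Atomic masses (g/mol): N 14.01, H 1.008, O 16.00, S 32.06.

M(NH3) = 14.01 + 3(1.008) = 17.034 g/mol.
M((NH4)2SO4) = 2(14.01) + 8(1.008) + 32.06 + 4(16.00) = 132.144 g/mol.
n(NH3) = 77.20 g / 17.034 g/mol = 4.532 mol.
From the equation the NH3:(NH4)2SO4 mole ratio is 2:1, so n((NH4)2SO4) = 4.532 × 1/2 = 2.266 mol.
Mass of (NH4)2SO4 = 2.266 mol × 132.144 g/mol = 299.4 g.

299 g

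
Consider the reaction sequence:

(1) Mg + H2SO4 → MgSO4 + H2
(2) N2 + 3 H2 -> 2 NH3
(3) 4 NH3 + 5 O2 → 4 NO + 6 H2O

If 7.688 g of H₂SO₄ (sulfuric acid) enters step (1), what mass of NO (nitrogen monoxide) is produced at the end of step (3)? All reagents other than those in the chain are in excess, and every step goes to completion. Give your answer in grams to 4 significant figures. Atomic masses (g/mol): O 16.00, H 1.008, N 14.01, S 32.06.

1.568 g

M(H2SO4) = 2(1.008) + 32.06 + 4(16.00) = 98.076 g/mol.
M(NO) = 14.01 + 16.00 = 30.01 g/mol.
n(H2SO4) = 7.688 / 98.076 = 0.078388 mol.
Reaction (1): H2SO4→H2 ratio 1:1 ⇒ n(H2) = 0.078388 mol.
Reaction (2): H2→NH3 ratio 3:2 ⇒ n(NH3) = 0.052259 mol.
Reaction (3): NH3→NO ratio 4:4 ⇒ n(NO) = 0.052259 mol.
Mass of NO = 0.052259 × 30.01 = 1.5683 g.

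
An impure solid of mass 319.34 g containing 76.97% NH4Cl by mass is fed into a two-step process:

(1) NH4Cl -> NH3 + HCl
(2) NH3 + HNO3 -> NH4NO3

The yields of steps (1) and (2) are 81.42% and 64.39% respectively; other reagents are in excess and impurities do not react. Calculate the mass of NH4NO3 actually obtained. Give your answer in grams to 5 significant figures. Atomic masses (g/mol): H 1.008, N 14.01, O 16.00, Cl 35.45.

Pure NH4Cl = 319.34 × 0.7697 = 245.796 g.
M(NH4Cl) = 14.01 + 4(1.008) + 35.45 = 53.492 g/mol.
M(NH4NO3) = 2(14.01) + 4(1.008) + 3(16.00) = 80.052 g/mol.
n(NH4Cl) = 245.796 / 53.492 = 4.59500 mol.
Step 1 (NH4Cl:NH3 = 1:1): theoretical n(NH3) = 4.59500 mol; at 81.42% yield, n(NH3) = 3.74125 mol.
Step 2 (NH3:NH4NO3 = 1:1): theoretical n(NH4NO3) = 3.74125 mol, so theoretical mass = 3.74125 × 80.052 = 299.495 g.
At 64.39% yield, actual mass of NH4NO3 = 299.495 × 0.6439 = 192.845 g.

192.84 g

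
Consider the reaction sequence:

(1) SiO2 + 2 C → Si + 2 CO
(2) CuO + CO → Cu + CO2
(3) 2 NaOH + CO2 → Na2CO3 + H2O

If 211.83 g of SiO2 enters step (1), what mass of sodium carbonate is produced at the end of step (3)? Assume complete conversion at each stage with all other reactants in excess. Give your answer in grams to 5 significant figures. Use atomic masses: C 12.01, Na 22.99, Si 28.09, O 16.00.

747.27 g

M(SiO2) = 28.09 + 2(16.00) = 60.09 g/mol.
M(Na2CO3) = 2(22.99) + 12.01 + 3(16.00) = 105.99 g/mol.
n(SiO2) = 211.83 / 60.09 = 3.52521 mol.
Reaction (1): SiO2→CO ratio 1:2 ⇒ n(CO) = 7.05042 mol.
Reaction (2): CO→CO2 ratio 1:1 ⇒ n(CO2) = 7.05042 mol.
Reaction (3): CO2→Na2CO3 ratio 1:1 ⇒ n(Na2CO3) = 7.05042 mol.
Mass of Na2CO3 = 7.05042 × 105.99 = 747.274 g.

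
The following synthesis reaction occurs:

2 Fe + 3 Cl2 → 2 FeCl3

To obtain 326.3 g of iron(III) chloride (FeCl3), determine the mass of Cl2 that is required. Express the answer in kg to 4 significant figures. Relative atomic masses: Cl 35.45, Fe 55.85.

0.2139 kg

M(FeCl3) = 55.85 + 3(35.45) = 162.20 g/mol.
M(Cl2) = 2(35.45) = 70.90 g/mol.
n(FeCl3) = 326.30 g / 162.20 g/mol = 2.0117 mol.
From the equation the FeCl3:Cl2 mole ratio is 2:3, so n(Cl2) = 2.0117 × 3/2 = 3.0176 mol.
Mass of Cl2 = 3.0176 mol × 70.90 g/mol = 213.95 g.
Converting to kg: 213.95 g = 0.2139 kg.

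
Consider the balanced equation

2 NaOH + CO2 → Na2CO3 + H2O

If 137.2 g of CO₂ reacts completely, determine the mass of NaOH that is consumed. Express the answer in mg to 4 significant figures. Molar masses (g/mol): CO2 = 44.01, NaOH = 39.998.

249400 mg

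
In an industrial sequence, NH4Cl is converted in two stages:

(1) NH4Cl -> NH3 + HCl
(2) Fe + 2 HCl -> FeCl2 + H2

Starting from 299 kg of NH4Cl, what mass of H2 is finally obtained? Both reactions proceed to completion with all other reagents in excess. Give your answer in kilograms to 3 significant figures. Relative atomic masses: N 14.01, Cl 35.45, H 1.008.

5.63 kg

M(NH4Cl) = 14.01 + 4(1.008) + 35.45 = 53.492 g/mol.
M(H2) = 2(1.008) = 2.016 g/mol.
299 kg = 299000 g.
n(NH4Cl) = 299000 / 53.492 = 5590 mol.
Step 1 gives a 1:1 ratio of NH4Cl to HCl, so n(HCl) = 5590 mol.
In step 2 the HCl:H2 ratio is 2:1, so n(H2) = 2795 mol.
Mass of H2 = 2795 × 2.016 = 5634 g = 5.63 kg.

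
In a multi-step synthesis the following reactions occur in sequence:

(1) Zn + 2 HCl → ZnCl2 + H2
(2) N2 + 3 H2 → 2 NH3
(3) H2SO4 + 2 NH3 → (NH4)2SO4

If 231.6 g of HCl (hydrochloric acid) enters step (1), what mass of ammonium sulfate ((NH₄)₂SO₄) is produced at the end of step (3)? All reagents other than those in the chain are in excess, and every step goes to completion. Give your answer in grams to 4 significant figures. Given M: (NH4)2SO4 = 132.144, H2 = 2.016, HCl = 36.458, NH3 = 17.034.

n(HCl) = 231.6 / 36.458 = 6.3525 mol.
Reaction (1): HCl→H2 ratio 2:1 ⇒ n(H2) = 3.1763 mol.
Reaction (2): H2→NH3 ratio 3:2 ⇒ n(NH3) = 2.1175 mol.
Reaction (3): NH3→(NH4)2SO4 ratio 2:1 ⇒ n((NH4)2SO4) = 1.0588 mol.
Mass of (NH4)2SO4 = 1.0588 × 132.144 = 139.91 g.

139.9 g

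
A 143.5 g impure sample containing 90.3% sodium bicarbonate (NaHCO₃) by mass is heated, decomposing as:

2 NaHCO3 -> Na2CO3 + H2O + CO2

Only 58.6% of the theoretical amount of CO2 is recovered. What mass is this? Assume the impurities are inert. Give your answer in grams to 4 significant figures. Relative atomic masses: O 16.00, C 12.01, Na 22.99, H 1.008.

Pure NaHCO3 available = 143.5 g × 0.903 = 129.58 g.
M(NaHCO3) = 22.99 + 1.008 + 12.01 + 3(16.00) = 84.008 g/mol.
M(CO2) = 12.01 + 2(16.00) = 44.01 g/mol.
n(NaHCO3) = 129.58 g / 84.008 g/mol = 1.5425 mol.
From the equation the NaHCO3:CO2 mole ratio is 2:1, so n(CO2) = 1.5425 × 1/2 = 0.77124 mol.
Mass of CO2 = 0.77124 mol × 44.01 g/mol = 33.942 g.
Actual mass collected = 33.942 g × 0.586 = 19.890 g.

19.89 g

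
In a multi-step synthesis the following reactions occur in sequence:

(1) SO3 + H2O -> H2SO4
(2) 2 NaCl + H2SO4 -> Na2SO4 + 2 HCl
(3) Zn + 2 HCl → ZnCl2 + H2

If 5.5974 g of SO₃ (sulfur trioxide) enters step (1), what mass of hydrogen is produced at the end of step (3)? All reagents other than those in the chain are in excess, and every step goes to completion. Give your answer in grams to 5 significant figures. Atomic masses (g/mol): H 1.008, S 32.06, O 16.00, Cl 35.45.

M(SO3) = 32.06 + 3(16.00) = 80.06 g/mol.
M(H2) = 2(1.008) = 2.016 g/mol.
n(SO3) = 5.5974 / 80.06 = 0.0699151 mol.
Reaction (1): SO3→H2SO4 ratio 1:1 ⇒ n(H2SO4) = 0.0699151 mol.
Reaction (2): H2SO4→HCl ratio 1:2 ⇒ n(HCl) = 0.139830 mol.
Reaction (3): HCl→H2 ratio 2:1 ⇒ n(H2) = 0.0699151 mol.
Mass of H2 = 0.0699151 × 2.016 = 0.140949 g.

0.14095 g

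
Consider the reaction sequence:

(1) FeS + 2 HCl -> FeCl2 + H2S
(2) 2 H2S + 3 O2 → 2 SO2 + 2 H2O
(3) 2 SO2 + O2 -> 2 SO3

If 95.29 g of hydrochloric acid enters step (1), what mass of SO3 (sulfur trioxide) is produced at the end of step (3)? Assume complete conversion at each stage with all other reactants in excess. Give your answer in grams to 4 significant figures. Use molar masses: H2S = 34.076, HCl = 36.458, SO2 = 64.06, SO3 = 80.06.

104.6 g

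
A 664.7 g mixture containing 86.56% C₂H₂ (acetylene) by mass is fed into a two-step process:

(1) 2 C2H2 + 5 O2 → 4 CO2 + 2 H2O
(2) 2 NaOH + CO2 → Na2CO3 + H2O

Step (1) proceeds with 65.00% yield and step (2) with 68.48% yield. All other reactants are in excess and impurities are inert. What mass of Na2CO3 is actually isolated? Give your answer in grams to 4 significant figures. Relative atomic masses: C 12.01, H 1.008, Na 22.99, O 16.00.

Pure C2H2 = 664.7 × 0.8656 = 575.36 g.
M(C2H2) = 2(12.01) + 2(1.008) = 26.036 g/mol.
M(Na2CO3) = 2(22.99) + 12.01 + 3(16.00) = 105.99 g/mol.
n(C2H2) = 575.36 / 26.036 = 22.099 mol.
Step 1 (C2H2:CO2 = 2:4): theoretical n(CO2) = 44.198 mol; at 65.00% yield, n(CO2) = 28.728 mol.
Step 2 (CO2:Na2CO3 = 1:1): theoretical n(Na2CO3) = 28.728 mol, so theoretical mass = 28.728 × 105.99 = 3044.9 g.
At 68.48% yield, actual mass of Na2CO3 = 3044.9 × 0.6848 = 2085.2 g.

2085 g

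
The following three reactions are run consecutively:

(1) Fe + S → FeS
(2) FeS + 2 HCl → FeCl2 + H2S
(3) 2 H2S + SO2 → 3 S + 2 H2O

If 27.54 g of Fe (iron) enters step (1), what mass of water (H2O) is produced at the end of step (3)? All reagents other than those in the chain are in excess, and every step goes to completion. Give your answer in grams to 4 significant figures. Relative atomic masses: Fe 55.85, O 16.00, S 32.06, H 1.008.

8.884 g

M(Fe) = 55.85 g/mol.
M(H2O) = 2(1.008) + 16.00 = 18.016 g/mol.
n(Fe) = 27.54 / 55.85 = 0.49311 mol.
Reaction (1): Fe→FeS ratio 1:1 ⇒ n(FeS) = 0.49311 mol.
Reaction (2): FeS→H2S ratio 1:1 ⇒ n(H2S) = 0.49311 mol.
Reaction (3): H2S→H2O ratio 2:2 ⇒ n(H2O) = 0.49311 mol.
Mass of H2O = 0.49311 × 18.016 = 8.8838 g.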